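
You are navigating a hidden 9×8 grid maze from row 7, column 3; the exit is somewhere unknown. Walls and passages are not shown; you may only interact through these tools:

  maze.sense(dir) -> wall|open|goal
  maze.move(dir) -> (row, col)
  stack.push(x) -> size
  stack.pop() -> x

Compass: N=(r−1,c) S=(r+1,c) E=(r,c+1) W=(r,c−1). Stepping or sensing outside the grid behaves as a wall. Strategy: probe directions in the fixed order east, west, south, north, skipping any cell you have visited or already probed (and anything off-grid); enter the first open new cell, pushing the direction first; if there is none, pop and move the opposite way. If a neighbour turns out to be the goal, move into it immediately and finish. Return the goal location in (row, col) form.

>>> sense east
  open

>>> push east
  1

>>> move east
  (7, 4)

>>> sense east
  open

>>> push east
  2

>>> move east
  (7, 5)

>>> sense east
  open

>>> push east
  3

>>> move east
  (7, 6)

>>> sense east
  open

>>> push east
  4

>>> move east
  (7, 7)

>>> sense south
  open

>>> push south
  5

>>> move south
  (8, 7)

>>> sense west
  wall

>>> pop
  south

>>> move north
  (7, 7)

>>> sense north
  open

>>> push north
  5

>>> move north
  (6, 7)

>>> sense west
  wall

>>> sense north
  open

>>> push north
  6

>>> move north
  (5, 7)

>>> sense west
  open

>>> push west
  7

>>> move west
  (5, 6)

>>> sense west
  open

>>> push west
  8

>>> move west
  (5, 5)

>>> sense west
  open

>>> push west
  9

>>> move west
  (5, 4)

>>> sense west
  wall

>>> sense south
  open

>>> push south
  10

>>> move south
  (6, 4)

>>> sense east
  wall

>>> sense west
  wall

>>> pop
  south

>>> move north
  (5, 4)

>>> sense north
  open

>>> push north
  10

>>> move north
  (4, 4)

>>> sense east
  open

>>> push east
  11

>>> move east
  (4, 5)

>>> sense east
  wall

>>> sense north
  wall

>>> pop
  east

>>> move west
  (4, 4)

>>> sense west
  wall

>>> sense north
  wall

>>> pop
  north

>>> move south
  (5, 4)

>>> pop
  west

>>> move east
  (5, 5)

>>> pop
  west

>>> move east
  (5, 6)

>>> pop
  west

>>> move east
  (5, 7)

>>> sense north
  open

>>> push north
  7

>>> move north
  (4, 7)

>>> sense north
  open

>>> push north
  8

>>> move north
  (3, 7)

>>> sense west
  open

>>> push west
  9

>>> move west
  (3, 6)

>>> sense north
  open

>>> push north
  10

>>> move north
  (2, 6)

>>> sense east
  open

>>> push east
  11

>>> move east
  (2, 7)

>>> sense north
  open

>>> push north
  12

>>> move north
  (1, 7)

>>> sense west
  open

>>> push west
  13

>>> move west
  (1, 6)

>>> sense west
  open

>>> push west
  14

>>> move west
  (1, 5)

>>> sense west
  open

>>> push west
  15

>>> move west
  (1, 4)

>>> sense west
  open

>>> push west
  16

>>> move west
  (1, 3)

>>> sense west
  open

>>> push west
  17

>>> move west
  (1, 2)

>>> sense west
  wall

>>> sense south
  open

>>> push south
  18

>>> move south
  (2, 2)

>>> sense east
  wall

>>> sense west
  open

>>> push west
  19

>>> move west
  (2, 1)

>>> sense west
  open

>>> push west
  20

>>> move west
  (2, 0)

>>> sense south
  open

>>> push south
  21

>>> move south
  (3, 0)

>>> sense east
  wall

>>> sense south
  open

>>> push south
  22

>>> move south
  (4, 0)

>>> sense east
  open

>>> push east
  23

>>> move east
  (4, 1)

>>> sense east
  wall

>>> sense south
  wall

>>> pop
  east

>>> move west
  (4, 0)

>>> sense south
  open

>>> push south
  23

>>> move south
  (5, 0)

>>> sense south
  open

>>> push south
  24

>>> move south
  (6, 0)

>>> sense east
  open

>>> push east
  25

>>> move east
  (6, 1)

>>> sense east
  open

>>> push east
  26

>>> move east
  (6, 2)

>>> sense south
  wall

>>> sense north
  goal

>>> move north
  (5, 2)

Answer: (5, 2)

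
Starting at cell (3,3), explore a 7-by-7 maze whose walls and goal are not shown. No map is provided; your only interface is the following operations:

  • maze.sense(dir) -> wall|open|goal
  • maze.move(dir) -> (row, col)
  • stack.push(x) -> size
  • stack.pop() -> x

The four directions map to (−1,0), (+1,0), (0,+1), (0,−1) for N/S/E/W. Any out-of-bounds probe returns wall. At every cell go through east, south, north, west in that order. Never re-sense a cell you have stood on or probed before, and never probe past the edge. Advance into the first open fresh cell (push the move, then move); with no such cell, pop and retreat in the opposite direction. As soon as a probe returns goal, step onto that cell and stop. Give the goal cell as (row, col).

I use maze.sense(dir: east), giving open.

Next I call stack.push(x: east), : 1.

Calling maze.move(dir: east), → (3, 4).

Now I run maze.sense(dir: east), and get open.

Then stack.push(x: east), : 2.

I run maze.move(dir: east), and get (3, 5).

I invoke maze.sense(dir: east), giving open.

Calling stack.push(x: east), and see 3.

I use maze.move(dir: east), which returns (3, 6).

Using maze.sense(dir: south), which returns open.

Calling stack.push(x: south), and observe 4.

Invoking maze.move(dir: south), which returns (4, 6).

I invoke maze.sense(dir: south), giving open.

I invoke stack.push(x: south), giving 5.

I use maze.move(dir: south), and get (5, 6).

I call maze.sense(dir: south), → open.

I use stack.push(x: south), which returns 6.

Next I call maze.move(dir: south), : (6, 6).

I try maze.sense(dir: west), which returns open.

Invoking stack.push(x: west), and observe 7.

I run maze.move(dir: west), and see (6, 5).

I call maze.sense(dir: north), — result: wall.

I invoke maze.sense(dir: west), giving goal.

Invoking maze.move(dir: west), → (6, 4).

Answer: (6, 4)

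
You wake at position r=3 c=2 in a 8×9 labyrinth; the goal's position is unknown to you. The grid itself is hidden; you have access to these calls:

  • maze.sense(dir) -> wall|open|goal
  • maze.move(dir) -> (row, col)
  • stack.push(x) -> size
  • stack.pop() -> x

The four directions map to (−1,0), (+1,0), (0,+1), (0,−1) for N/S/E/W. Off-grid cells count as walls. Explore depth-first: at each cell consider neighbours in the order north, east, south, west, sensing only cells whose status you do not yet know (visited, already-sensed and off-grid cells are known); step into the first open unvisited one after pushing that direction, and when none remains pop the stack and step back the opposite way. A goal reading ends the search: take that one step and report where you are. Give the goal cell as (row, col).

# 1. sense(dir: north) : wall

# 2. sense(dir: east) : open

# 3. push(x: east) : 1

# 4. move(dir: east) : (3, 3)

# 5. sense(dir: north) : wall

# 6. sense(dir: east) : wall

# 7. sense(dir: south) : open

# 8. push(x: south) : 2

# 9. move(dir: south) : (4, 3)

# 10. sense(dir: east) : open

# 11. push(x: east) : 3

# 12. move(dir: east) : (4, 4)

# 13. sense(dir: east) : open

# 14. push(x: east) : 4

# 15. move(dir: east) : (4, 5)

# 16. sense(dir: north) : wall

# 17. sense(dir: east) : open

# 18. push(x: east) : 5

# 19. move(dir: east) : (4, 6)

# 20. sense(dir: north) : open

# 21. push(x: north) : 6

# 22. move(dir: north) : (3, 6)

# 23. sense(dir: north) : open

# 24. push(x: north) : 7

# 25. move(dir: north) : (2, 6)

# 26. sense(dir: north) : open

# 27. push(x: north) : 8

# 28. move(dir: north) : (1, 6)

# 29. sense(dir: north) : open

# 30. push(x: north) : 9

# 31. move(dir: north) : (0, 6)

# 32. sense(dir: east) : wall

# 33. sense(dir: west) : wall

# 34. pop() : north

# 35. move(dir: south) : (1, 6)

# 36. sense(dir: east) : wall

# 37. sense(dir: west) : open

# 38. push(x: west) : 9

# 39. move(dir: west) : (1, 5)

# 40. sense(dir: south) : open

# 41. push(x: south) : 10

# 42. move(dir: south) : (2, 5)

# 43. sense(dir: west) : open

# 44. push(x: west) : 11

# 45. move(dir: west) : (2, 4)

# 46. sense(dir: north) : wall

# 47. pop() : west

# 48. move(dir: east) : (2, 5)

# 49. pop() : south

# 50. move(dir: north) : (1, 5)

# 51. pop() : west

# 52. move(dir: east) : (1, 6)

# 53. pop() : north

# 54. move(dir: south) : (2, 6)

# 55. sense(dir: east) : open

# 56. push(x: east) : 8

# 57. move(dir: east) : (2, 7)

# 58. sense(dir: east) : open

# 59. push(x: east) : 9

# 60. move(dir: east) : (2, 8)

# 61. sense(dir: north) : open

# 62. push(x: north) : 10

# 63. move(dir: north) : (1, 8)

# 64. sense(dir: north) : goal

# 65. move(dir: north) : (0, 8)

Answer: (0, 8)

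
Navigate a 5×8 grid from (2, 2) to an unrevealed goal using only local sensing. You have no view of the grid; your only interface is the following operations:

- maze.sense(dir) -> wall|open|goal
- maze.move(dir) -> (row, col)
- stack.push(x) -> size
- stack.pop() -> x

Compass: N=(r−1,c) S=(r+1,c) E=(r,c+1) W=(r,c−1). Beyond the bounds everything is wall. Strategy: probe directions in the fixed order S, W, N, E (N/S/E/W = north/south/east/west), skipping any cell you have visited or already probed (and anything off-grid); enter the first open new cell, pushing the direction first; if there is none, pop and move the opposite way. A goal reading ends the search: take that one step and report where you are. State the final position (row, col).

~$ sense dir='south'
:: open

~$ push x='south'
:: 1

~$ move dir='south'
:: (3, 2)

~$ sense dir='south'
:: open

~$ push x='south'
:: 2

~$ move dir='south'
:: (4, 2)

~$ sense dir='west'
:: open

~$ push x='west'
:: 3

~$ move dir='west'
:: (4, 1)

~$ sense dir='west'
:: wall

~$ sense dir='north'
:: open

~$ push x='north'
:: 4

~$ move dir='north'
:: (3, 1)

~$ sense dir='west'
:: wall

~$ sense dir='north'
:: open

~$ push x='north'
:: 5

~$ move dir='north'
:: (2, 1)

~$ sense dir='west'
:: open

~$ push x='west'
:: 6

~$ move dir='west'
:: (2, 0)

~$ sense dir='north'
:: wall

~$ pop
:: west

~$ move dir='east'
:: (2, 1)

~$ sense dir='north'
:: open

~$ push x='north'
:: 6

~$ move dir='north'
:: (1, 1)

~$ sense dir='north'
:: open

~$ push x='north'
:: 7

~$ move dir='north'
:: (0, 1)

~$ sense dir='west'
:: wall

~$ sense dir='east'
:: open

~$ push x='east'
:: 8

~$ move dir='east'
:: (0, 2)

~$ sense dir='south'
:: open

~$ push x='south'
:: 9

~$ move dir='south'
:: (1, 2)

~$ sense dir='east'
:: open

~$ push x='east'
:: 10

~$ move dir='east'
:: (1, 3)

~$ sense dir='south'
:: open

~$ push x='south'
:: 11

~$ move dir='south'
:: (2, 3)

~$ sense dir='south'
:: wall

~$ sense dir='east'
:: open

~$ push x='east'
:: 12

~$ move dir='east'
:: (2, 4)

~$ sense dir='south'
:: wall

~$ sense dir='north'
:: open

~$ push x='north'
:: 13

~$ move dir='north'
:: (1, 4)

~$ sense dir='north'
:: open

~$ push x='north'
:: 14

~$ move dir='north'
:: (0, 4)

~$ sense dir='west'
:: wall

~$ sense dir='east'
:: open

~$ push x='east'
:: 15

~$ move dir='east'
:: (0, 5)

~$ sense dir='south'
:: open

~$ push x='south'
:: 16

~$ move dir='south'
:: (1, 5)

~$ sense dir='south'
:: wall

~$ sense dir='east'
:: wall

~$ pop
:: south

~$ move dir='north'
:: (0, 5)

~$ sense dir='east'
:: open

~$ push x='east'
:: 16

~$ move dir='east'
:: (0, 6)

~$ sense dir='east'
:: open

~$ push x='east'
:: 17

~$ move dir='east'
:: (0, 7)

~$ sense dir='south'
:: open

~$ push x='south'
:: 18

~$ move dir='south'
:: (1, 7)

~$ sense dir='south'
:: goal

~$ move dir='south'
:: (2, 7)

Answer: (2, 7)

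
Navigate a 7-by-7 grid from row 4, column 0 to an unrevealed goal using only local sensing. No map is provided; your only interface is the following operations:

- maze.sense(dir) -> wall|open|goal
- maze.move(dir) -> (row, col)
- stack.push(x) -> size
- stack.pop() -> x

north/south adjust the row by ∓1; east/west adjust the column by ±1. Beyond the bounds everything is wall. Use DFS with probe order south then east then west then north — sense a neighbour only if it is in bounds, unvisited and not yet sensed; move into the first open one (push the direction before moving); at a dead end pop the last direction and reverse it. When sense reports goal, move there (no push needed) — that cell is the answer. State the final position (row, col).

> sense dir=south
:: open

> push x=south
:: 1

> move dir=south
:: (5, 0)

> sense dir=south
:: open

> push x=south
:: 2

> move dir=south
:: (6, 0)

> sense dir=east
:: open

> push x=east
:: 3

> move dir=east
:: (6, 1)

> sense dir=east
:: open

> push x=east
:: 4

> move dir=east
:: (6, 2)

> sense dir=east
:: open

> push x=east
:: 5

> move dir=east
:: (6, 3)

> sense dir=east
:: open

> push x=east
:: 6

> move dir=east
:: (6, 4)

> sense dir=east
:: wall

> sense dir=north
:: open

> push x=north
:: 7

> move dir=north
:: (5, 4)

> sense dir=east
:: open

> push x=east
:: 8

> move dir=east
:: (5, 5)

> sense dir=east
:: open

> push x=east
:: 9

> move dir=east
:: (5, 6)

> sense dir=south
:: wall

> sense dir=north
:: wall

> pop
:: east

> move dir=west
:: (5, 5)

> sense dir=north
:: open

> push x=north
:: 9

> move dir=north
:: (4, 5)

> sense dir=west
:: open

> push x=west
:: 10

> move dir=west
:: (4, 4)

> sense dir=west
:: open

> push x=west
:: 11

> move dir=west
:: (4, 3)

> sense dir=south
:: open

> push x=south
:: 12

> move dir=south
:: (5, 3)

> sense dir=west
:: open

> push x=west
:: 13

> move dir=west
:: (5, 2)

> sense dir=west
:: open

> push x=west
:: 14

> move dir=west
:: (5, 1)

> sense dir=north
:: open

> push x=north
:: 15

> move dir=north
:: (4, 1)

> sense dir=east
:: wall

> sense dir=north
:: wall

> pop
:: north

> move dir=south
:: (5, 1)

> pop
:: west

> move dir=east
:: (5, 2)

> pop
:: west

> move dir=east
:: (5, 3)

> pop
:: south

> move dir=north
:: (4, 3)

> sense dir=north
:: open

> push x=north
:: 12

> move dir=north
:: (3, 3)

> sense dir=east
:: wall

> sense dir=west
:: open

> push x=west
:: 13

> move dir=west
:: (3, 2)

> sense dir=north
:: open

> push x=north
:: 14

> move dir=north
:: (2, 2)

> sense dir=east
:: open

> push x=east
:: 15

> move dir=east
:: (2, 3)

> sense dir=east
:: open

> push x=east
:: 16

> move dir=east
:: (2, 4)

> sense dir=east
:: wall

> sense dir=north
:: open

> push x=north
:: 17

> move dir=north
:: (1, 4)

> sense dir=east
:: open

> push x=east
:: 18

> move dir=east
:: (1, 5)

> sense dir=east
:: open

> push x=east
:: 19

> move dir=east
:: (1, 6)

> sense dir=south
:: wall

> sense dir=north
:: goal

> move dir=north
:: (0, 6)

Answer: (0, 6)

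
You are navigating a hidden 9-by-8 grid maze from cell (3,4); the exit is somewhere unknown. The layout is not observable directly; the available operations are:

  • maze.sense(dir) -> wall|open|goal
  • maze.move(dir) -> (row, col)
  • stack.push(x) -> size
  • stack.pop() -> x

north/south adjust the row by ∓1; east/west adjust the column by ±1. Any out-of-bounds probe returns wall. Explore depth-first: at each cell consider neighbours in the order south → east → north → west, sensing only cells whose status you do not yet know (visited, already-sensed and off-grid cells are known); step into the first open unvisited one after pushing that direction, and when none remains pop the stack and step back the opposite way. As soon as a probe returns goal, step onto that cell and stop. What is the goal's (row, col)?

CALL sense[dir='south']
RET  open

CALL push[x='south']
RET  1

CALL move[dir='south']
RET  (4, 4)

CALL sense[dir='south']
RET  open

CALL push[x='south']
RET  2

CALL move[dir='south']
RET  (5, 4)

CALL sense[dir='south']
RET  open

CALL push[x='south']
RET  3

CALL move[dir='south']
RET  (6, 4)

CALL sense[dir='south']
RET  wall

CALL sense[dir='east']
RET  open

CALL push[x='east']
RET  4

CALL move[dir='east']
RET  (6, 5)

CALL sense[dir='south']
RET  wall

CALL sense[dir='east']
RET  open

CALL push[x='east']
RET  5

CALL move[dir='east']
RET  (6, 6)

CALL sense[dir='south']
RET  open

CALL push[x='south']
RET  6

CALL move[dir='south']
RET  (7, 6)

CALL sense[dir='south']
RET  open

CALL push[x='south']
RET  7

CALL move[dir='south']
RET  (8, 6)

CALL sense[dir='east']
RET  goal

CALL move[dir='east']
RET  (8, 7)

Answer: (8, 7)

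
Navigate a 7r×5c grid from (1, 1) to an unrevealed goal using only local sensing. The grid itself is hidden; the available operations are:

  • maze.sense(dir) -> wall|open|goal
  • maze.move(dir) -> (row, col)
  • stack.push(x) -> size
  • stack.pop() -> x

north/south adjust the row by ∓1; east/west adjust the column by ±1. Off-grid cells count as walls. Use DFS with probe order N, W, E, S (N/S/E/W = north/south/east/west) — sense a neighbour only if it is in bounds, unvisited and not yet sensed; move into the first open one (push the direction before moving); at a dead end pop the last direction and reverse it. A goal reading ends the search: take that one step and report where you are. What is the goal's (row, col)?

Act: maze.sense[dir→north]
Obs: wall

Act: maze.sense[dir→west]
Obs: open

Act: stack.push[x→west]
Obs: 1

Act: maze.move[dir→west]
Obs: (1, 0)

Act: maze.sense[dir→north]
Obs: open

Act: stack.push[x→north]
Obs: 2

Act: maze.move[dir→north]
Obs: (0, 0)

Act: stack.pop[]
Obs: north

Act: maze.move[dir→south]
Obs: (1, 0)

Act: maze.sense[dir→south]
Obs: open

Act: stack.push[x→south]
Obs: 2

Act: maze.move[dir→south]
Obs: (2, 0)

Act: maze.sense[dir→east]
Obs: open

Act: stack.push[x→east]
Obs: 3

Act: maze.move[dir→east]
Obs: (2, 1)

Act: maze.sense[dir→east]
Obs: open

Act: stack.push[x→east]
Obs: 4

Act: maze.move[dir→east]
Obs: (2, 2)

Act: maze.sense[dir→north]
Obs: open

Act: stack.push[x→north]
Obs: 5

Act: maze.move[dir→north]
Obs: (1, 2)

Act: maze.sense[dir→north]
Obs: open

Act: stack.push[x→north]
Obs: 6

Act: maze.move[dir→north]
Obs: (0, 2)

Act: maze.sense[dir→east]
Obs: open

Act: stack.push[x→east]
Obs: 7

Act: maze.move[dir→east]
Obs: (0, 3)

Act: maze.sense[dir→east]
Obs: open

Act: stack.push[x→east]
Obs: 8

Act: maze.move[dir→east]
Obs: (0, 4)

Act: maze.sense[dir→south]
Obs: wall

Act: stack.pop[]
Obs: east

Act: maze.move[dir→west]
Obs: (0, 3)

Act: maze.sense[dir→south]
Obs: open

Act: stack.push[x→south]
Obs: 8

Act: maze.move[dir→south]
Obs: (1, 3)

Act: maze.sense[dir→south]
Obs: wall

Act: stack.pop[]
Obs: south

Act: maze.move[dir→north]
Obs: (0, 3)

Act: stack.pop[]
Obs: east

Act: maze.move[dir→west]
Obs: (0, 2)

Act: stack.pop[]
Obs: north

Act: maze.move[dir→south]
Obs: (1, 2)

Act: stack.pop[]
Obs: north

Act: maze.move[dir→south]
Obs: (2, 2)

Act: maze.sense[dir→south]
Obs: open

Act: stack.push[x→south]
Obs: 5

Act: maze.move[dir→south]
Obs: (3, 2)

Act: maze.sense[dir→west]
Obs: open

Act: stack.push[x→west]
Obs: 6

Act: maze.move[dir→west]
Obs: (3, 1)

Act: maze.sense[dir→west]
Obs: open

Act: stack.push[x→west]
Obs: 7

Act: maze.move[dir→west]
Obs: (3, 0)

Act: maze.sense[dir→south]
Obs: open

Act: stack.push[x→south]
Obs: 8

Act: maze.move[dir→south]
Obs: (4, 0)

Act: maze.sense[dir→east]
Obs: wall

Act: maze.sense[dir→south]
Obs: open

Act: stack.push[x→south]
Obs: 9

Act: maze.move[dir→south]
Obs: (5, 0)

Act: maze.sense[dir→east]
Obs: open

Act: stack.push[x→east]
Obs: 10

Act: maze.move[dir→east]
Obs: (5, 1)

Act: maze.sense[dir→east]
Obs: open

Act: stack.push[x→east]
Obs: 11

Act: maze.move[dir→east]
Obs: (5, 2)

Act: maze.sense[dir→north]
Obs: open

Act: stack.push[x→north]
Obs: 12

Act: maze.move[dir→north]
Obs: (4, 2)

Act: maze.sense[dir→east]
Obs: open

Act: stack.push[x→east]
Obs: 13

Act: maze.move[dir→east]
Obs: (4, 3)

Act: maze.sense[dir→north]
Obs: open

Act: stack.push[x→north]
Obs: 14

Act: maze.move[dir→north]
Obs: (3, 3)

Act: maze.sense[dir→east]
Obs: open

Act: stack.push[x→east]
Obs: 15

Act: maze.move[dir→east]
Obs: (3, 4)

Act: maze.sense[dir→north]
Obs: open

Act: stack.push[x→north]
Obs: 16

Act: maze.move[dir→north]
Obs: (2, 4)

Act: stack.pop[]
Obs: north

Act: maze.move[dir→south]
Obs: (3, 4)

Act: maze.sense[dir→south]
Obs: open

Act: stack.push[x→south]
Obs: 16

Act: maze.move[dir→south]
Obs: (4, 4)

Act: maze.sense[dir→south]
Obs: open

Act: stack.push[x→south]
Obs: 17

Act: maze.move[dir→south]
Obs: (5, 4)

Act: maze.sense[dir→west]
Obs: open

Act: stack.push[x→west]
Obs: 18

Act: maze.move[dir→west]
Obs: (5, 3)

Act: maze.sense[dir→south]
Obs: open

Act: stack.push[x→south]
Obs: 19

Act: maze.move[dir→south]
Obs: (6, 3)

Act: maze.sense[dir→west]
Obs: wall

Act: maze.sense[dir→east]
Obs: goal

Act: maze.move[dir→east]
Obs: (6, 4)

Answer: (6, 4)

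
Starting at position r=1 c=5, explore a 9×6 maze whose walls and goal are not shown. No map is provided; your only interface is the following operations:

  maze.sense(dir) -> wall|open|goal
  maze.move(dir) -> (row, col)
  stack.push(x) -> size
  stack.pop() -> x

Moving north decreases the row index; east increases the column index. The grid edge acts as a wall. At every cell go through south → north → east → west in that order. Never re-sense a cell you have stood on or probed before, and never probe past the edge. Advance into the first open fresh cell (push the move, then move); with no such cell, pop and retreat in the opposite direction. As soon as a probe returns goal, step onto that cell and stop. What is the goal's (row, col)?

[in] maze.sense south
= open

[in] stack.push south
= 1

[in] maze.move south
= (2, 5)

[in] maze.sense south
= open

[in] stack.push south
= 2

[in] maze.move south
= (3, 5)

[in] maze.sense south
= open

[in] stack.push south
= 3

[in] maze.move south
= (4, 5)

[in] maze.sense south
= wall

[in] maze.sense west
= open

[in] stack.push west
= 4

[in] maze.move west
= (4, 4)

[in] maze.sense south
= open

[in] stack.push south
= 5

[in] maze.move south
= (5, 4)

[in] maze.sense south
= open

[in] stack.push south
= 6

[in] maze.move south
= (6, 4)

[in] maze.sense south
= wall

[in] maze.sense east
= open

[in] stack.push east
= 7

[in] maze.move east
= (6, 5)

[in] maze.sense south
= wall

[in] stack.pop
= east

[in] maze.move west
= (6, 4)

[in] maze.sense west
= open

[in] stack.push west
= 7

[in] maze.move west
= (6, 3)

[in] maze.sense south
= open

[in] stack.push south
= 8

[in] maze.move south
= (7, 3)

[in] maze.sense south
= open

[in] stack.push south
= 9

[in] maze.move south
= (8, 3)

[in] maze.sense east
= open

[in] stack.push east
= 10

[in] maze.move east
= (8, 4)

[in] maze.sense east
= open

[in] stack.push east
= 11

[in] maze.move east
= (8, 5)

[in] stack.pop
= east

[in] maze.move west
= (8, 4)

[in] stack.pop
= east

[in] maze.move west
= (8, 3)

[in] maze.sense west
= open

[in] stack.push west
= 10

[in] maze.move west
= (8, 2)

[in] maze.sense north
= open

[in] stack.push north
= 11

[in] maze.move north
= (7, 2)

[in] maze.sense north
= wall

[in] maze.sense west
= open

[in] stack.push west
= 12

[in] maze.move west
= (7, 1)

[in] maze.sense south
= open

[in] stack.push south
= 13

[in] maze.move south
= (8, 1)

[in] maze.sense west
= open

[in] stack.push west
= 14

[in] maze.move west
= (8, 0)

[in] maze.sense north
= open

[in] stack.push north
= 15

[in] maze.move north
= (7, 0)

[in] maze.sense north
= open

[in] stack.push north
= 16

[in] maze.move north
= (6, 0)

[in] maze.sense north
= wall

[in] maze.sense east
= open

[in] stack.push east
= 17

[in] maze.move east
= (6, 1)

[in] maze.sense north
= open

[in] stack.push north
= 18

[in] maze.move north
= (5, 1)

[in] maze.sense north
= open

[in] stack.push north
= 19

[in] maze.move north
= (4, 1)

[in] maze.sense north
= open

[in] stack.push north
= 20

[in] maze.move north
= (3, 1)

[in] maze.sense north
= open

[in] stack.push north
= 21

[in] maze.move north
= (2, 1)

[in] maze.sense north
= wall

[in] maze.sense east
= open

[in] stack.push east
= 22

[in] maze.move east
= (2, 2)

[in] maze.sense south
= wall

[in] maze.sense north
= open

[in] stack.push north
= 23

[in] maze.move north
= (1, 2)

[in] maze.sense north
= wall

[in] maze.sense east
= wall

[in] stack.pop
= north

[in] maze.move south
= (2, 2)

[in] maze.sense east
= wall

[in] stack.pop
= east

[in] maze.move west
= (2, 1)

[in] maze.sense west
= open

[in] stack.push west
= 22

[in] maze.move west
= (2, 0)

[in] maze.sense south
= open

[in] stack.push south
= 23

[in] maze.move south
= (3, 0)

[in] maze.sense south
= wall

[in] stack.pop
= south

[in] maze.move north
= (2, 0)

[in] maze.sense north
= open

[in] stack.push north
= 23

[in] maze.move north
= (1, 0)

[in] maze.sense north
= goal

[in] maze.move north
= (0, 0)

Answer: (0, 0)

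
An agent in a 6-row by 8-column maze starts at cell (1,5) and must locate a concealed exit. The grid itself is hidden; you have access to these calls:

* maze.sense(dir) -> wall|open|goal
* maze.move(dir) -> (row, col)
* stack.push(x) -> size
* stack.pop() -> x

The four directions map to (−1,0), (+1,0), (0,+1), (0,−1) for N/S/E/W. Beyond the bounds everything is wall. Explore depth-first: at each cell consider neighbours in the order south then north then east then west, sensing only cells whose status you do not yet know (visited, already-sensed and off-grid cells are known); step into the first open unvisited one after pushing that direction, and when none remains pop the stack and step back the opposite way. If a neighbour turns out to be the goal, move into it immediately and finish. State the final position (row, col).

# 1. maze.sense(south) : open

# 2. stack.push(south) : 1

# 3. maze.move(south) : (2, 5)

# 4. maze.sense(south) : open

# 5. stack.push(south) : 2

# 6. maze.move(south) : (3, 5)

# 7. maze.sense(south) : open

# 8. stack.push(south) : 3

# 9. maze.move(south) : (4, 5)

# 10. maze.sense(south) : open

# 11. stack.push(south) : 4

# 12. maze.move(south) : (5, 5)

# 13. maze.sense(east) : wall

# 14. maze.sense(west) : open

# 15. stack.push(west) : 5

# 16. maze.move(west) : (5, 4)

# 17. maze.sense(north) : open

# 18. stack.push(north) : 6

# 19. maze.move(north) : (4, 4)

# 20. maze.sense(north) : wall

# 21. maze.sense(west) : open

# 22. stack.push(west) : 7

# 23. maze.move(west) : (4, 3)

# 24. maze.sense(south) : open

# 25. stack.push(south) : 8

# 26. maze.move(south) : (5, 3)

# 27. maze.sense(west) : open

# 28. stack.push(west) : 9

# 29. maze.move(west) : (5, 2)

# 30. maze.sense(north) : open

# 31. stack.push(north) : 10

# 32. maze.move(north) : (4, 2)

# 33. maze.sense(north) : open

# 34. stack.push(north) : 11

# 35. maze.move(north) : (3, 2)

# 36. maze.sense(north) : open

# 37. stack.push(north) : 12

# 38. maze.move(north) : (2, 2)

# 39. maze.sense(north) : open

# 40. stack.push(north) : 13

# 41. maze.move(north) : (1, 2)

# 42. maze.sense(north) : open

# 43. stack.push(north) : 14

# 44. maze.move(north) : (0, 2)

# 45. maze.sense(east) : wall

# 46. maze.sense(west) : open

# 47. stack.push(west) : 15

# 48. maze.move(west) : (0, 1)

# 49. maze.sense(south) : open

# 50. stack.push(south) : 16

# 51. maze.move(south) : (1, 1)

# 52. maze.sense(south) : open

# 53. stack.push(south) : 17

# 54. maze.move(south) : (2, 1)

# 55. maze.sense(south) : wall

# 56. maze.sense(west) : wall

# 57. stack.pop() : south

# 58. maze.move(north) : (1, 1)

# 59. maze.sense(west) : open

# 60. stack.push(west) : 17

# 61. maze.move(west) : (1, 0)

# 62. maze.sense(north) : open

# 63. stack.push(north) : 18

# 64. maze.move(north) : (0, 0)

# 65. stack.pop() : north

# 66. maze.move(south) : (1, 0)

# 67. stack.pop() : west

# 68. maze.move(east) : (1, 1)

# 69. stack.pop() : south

# 70. maze.move(north) : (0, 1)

# 71. stack.pop() : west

# 72. maze.move(east) : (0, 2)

# 73. stack.pop() : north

# 74. maze.move(south) : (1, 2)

# 75. maze.sense(east) : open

# 76. stack.push(east) : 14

# 77. maze.move(east) : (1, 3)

# 78. maze.sense(south) : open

# 79. stack.push(south) : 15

# 80. maze.move(south) : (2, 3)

# 81. maze.sense(south) : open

# 82. stack.push(south) : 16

# 83. maze.move(south) : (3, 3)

# 84. stack.pop() : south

# 85. maze.move(north) : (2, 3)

# 86. maze.sense(east) : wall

# 87. stack.pop() : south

# 88. maze.move(north) : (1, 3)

# 89. maze.sense(east) : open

# 90. stack.push(east) : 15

# 91. maze.move(east) : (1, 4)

# 92. maze.sense(north) : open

# 93. stack.push(north) : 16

# 94. maze.move(north) : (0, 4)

# 95. maze.sense(east) : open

# 96. stack.push(east) : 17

# 97. maze.move(east) : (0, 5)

# 98. maze.sense(east) : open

# 99. stack.push(east) : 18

# 100. maze.move(east) : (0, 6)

# 101. maze.sense(south) : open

# 102. stack.push(south) : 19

# 103. maze.move(south) : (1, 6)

# 104. maze.sense(south) : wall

# 105. maze.sense(east) : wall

# 106. stack.pop() : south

# 107. maze.move(north) : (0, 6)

# 108. maze.sense(east) : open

# 109. stack.push(east) : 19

# 110. maze.move(east) : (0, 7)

# 111. stack.pop() : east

# 112. maze.move(west) : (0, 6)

# 113. stack.pop() : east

# 114. maze.move(west) : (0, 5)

# 115. stack.pop() : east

# 116. maze.move(west) : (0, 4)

# 117. stack.pop() : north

# 118. maze.move(south) : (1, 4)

# 119. stack.pop() : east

# 120. maze.move(west) : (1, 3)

# 121. stack.pop() : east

# 122. maze.move(west) : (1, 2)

# 123. stack.pop() : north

# 124. maze.move(south) : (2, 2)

# 125. stack.pop() : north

# 126. maze.move(south) : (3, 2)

# 127. stack.pop() : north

# 128. maze.move(south) : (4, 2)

# 129. maze.sense(west) : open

# 130. stack.push(west) : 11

# 131. maze.move(west) : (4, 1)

# 132. maze.sense(south) : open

# 133. stack.push(south) : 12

# 134. maze.move(south) : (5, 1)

# 135. maze.sense(west) : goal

# 136. maze.move(west) : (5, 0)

Answer: (5, 0)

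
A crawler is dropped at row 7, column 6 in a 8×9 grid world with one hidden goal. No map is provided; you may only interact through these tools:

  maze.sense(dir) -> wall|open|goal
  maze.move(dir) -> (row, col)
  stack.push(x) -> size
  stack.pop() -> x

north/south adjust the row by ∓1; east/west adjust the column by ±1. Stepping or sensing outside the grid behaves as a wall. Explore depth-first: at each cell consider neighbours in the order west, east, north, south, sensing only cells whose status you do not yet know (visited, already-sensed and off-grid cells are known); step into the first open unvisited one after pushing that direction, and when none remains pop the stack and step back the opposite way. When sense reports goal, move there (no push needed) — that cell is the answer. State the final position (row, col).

-> maze.sense(dir: west)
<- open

-> stack.push(x: west)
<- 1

-> maze.move(dir: west)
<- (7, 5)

-> maze.sense(dir: west)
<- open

-> stack.push(x: west)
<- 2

-> maze.move(dir: west)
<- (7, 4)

-> maze.sense(dir: west)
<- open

-> stack.push(x: west)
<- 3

-> maze.move(dir: west)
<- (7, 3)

-> maze.sense(dir: west)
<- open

-> stack.push(x: west)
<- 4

-> maze.move(dir: west)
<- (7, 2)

-> maze.sense(dir: west)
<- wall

-> maze.sense(dir: north)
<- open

-> stack.push(x: north)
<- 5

-> maze.move(dir: north)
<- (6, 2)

-> maze.sense(dir: west)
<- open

-> stack.push(x: west)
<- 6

-> maze.move(dir: west)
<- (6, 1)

-> maze.sense(dir: west)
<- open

-> stack.push(x: west)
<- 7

-> maze.move(dir: west)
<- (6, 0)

-> maze.sense(dir: north)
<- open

-> stack.push(x: north)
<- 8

-> maze.move(dir: north)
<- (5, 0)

-> maze.sense(dir: east)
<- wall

-> maze.sense(dir: north)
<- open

-> stack.push(x: north)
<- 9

-> maze.move(dir: north)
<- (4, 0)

-> maze.sense(dir: east)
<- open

-> stack.push(x: east)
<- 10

-> maze.move(dir: east)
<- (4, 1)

-> maze.sense(dir: east)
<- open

-> stack.push(x: east)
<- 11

-> maze.move(dir: east)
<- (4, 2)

-> maze.sense(dir: east)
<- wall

-> maze.sense(dir: north)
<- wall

-> maze.sense(dir: south)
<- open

-> stack.push(x: south)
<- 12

-> maze.move(dir: south)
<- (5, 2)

-> maze.sense(dir: east)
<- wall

-> stack.pop()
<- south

-> maze.move(dir: north)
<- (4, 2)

-> stack.pop()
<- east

-> maze.move(dir: west)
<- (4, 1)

-> maze.sense(dir: north)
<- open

-> stack.push(x: north)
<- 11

-> maze.move(dir: north)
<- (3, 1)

-> maze.sense(dir: west)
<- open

-> stack.push(x: west)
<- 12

-> maze.move(dir: west)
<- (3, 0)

-> maze.sense(dir: north)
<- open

-> stack.push(x: north)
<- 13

-> maze.move(dir: north)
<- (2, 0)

-> maze.sense(dir: east)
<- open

-> stack.push(x: east)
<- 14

-> maze.move(dir: east)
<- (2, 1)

-> maze.sense(dir: east)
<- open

-> stack.push(x: east)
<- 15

-> maze.move(dir: east)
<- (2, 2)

-> maze.sense(dir: east)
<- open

-> stack.push(x: east)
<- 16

-> maze.move(dir: east)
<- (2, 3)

-> maze.sense(dir: east)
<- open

-> stack.push(x: east)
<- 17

-> maze.move(dir: east)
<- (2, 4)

-> maze.sense(dir: east)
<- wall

-> maze.sense(dir: north)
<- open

-> stack.push(x: north)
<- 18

-> maze.move(dir: north)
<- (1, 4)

-> maze.sense(dir: west)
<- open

-> stack.push(x: west)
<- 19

-> maze.move(dir: west)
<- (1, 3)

-> maze.sense(dir: west)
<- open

-> stack.push(x: west)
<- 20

-> maze.move(dir: west)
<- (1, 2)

-> maze.sense(dir: west)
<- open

-> stack.push(x: west)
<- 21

-> maze.move(dir: west)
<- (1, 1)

-> maze.sense(dir: west)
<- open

-> stack.push(x: west)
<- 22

-> maze.move(dir: west)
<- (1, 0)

-> maze.sense(dir: north)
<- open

-> stack.push(x: north)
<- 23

-> maze.move(dir: north)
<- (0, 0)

-> maze.sense(dir: east)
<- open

-> stack.push(x: east)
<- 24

-> maze.move(dir: east)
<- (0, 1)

-> maze.sense(dir: east)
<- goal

-> maze.move(dir: east)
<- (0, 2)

Answer: (0, 2)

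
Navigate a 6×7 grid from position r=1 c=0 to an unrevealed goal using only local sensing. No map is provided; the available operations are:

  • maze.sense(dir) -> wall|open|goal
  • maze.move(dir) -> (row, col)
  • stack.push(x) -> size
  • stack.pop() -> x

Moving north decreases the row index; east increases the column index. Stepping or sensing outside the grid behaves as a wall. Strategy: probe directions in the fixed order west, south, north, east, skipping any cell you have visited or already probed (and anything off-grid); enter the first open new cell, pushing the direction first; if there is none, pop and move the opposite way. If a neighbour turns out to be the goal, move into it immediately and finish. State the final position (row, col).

I run sense using south, which returns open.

I use push using south, giving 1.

Next I call move using south, : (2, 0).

Next I call sense using south, → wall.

I invoke sense using east, and see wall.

I invoke pop, giving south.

Using move using north, and observe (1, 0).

I try sense using north, — result: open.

Calling push using north, giving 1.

I use move using north, and see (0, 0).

I try sense using east, and get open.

I call push using east, yielding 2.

Now I run move using east, yielding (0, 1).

I try sense using south, — result: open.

I try push using south, : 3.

Using move using south, — result: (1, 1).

Now I run sense using east, yielding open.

I invoke push using east, yielding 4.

I use move using east, : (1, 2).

Then sense using south, and see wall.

I invoke sense using north, giving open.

Next I call push using north, giving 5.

Then move using north, giving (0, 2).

I use sense using east, which returns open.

I try push using east, which returns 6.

I invoke move using east, and observe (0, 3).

I call sense using south, which returns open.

I call push using south, which returns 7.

I use move using south, which returns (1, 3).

I use sense using south, and observe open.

Now I run push using south, — result: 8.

I use move using south, → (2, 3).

Next I call sense using south, and observe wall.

I try sense using east, yielding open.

I use push using east, which returns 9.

Now I run move using east, : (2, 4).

Now I run sense using south, and observe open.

I invoke push using south, : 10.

I call move using south, → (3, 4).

Invoking sense using south, and see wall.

Invoking sense using east, yielding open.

I call push using east, and get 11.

Invoking move using east, — result: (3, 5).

I call sense using south, : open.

I run push using south, yielding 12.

Next I call move using south, and see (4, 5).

Invoking sense using south, and get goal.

Invoking move using south, → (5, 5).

Answer: (5, 5)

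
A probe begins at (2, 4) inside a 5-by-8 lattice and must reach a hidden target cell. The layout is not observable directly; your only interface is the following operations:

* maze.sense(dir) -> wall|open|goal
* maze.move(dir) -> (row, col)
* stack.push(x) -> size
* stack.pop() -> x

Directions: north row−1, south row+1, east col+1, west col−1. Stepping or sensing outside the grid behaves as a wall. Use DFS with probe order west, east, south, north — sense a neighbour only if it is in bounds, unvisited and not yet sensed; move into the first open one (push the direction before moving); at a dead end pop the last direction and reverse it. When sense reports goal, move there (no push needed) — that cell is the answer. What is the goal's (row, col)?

% 1. maze.sense(west) ~> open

% 2. stack.push(west) ~> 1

% 3. maze.move(west) ~> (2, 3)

% 4. maze.sense(west) ~> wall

% 5. maze.sense(south) ~> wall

% 6. maze.sense(north) ~> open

% 7. stack.push(north) ~> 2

% 8. maze.move(north) ~> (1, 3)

% 9. maze.sense(west) ~> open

% 10. stack.push(west) ~> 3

% 11. maze.move(west) ~> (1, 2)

% 12. maze.sense(west) ~> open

% 13. stack.push(west) ~> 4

% 14. maze.move(west) ~> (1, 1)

% 15. maze.sense(west) ~> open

% 16. stack.push(west) ~> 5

% 17. maze.move(west) ~> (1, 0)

% 18. maze.sense(south) ~> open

% 19. stack.push(south) ~> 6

% 20. maze.move(south) ~> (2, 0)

% 21. maze.sense(east) ~> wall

% 22. maze.sense(south) ~> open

% 23. stack.push(south) ~> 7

% 24. maze.move(south) ~> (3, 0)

% 25. maze.sense(east) ~> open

% 26. stack.push(east) ~> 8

% 27. maze.move(east) ~> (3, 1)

% 28. maze.sense(east) ~> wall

% 29. maze.sense(south) ~> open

% 30. stack.push(south) ~> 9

% 31. maze.move(south) ~> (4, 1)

% 32. maze.sense(west) ~> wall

% 33. maze.sense(east) ~> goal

% 34. maze.move(east) ~> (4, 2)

Answer: (4, 2)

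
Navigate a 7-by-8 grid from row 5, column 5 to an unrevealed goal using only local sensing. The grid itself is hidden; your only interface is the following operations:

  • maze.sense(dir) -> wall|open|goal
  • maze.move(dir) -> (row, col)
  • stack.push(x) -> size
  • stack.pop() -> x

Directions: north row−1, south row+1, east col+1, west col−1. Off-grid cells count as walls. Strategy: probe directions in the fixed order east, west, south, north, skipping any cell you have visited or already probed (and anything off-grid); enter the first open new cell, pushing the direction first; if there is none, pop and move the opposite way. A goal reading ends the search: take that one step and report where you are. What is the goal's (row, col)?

Action: maze.sense[dir: east]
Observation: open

Action: stack.push[x: east]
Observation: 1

Action: maze.move[dir: east]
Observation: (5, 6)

Action: maze.sense[dir: east]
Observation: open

Action: stack.push[x: east]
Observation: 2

Action: maze.move[dir: east]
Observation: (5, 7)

Action: maze.sense[dir: south]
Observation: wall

Action: maze.sense[dir: north]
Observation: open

Action: stack.push[x: north]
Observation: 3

Action: maze.move[dir: north]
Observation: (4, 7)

Action: maze.sense[dir: west]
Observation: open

Action: stack.push[x: west]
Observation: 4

Action: maze.move[dir: west]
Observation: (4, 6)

Action: maze.sense[dir: west]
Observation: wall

Action: maze.sense[dir: north]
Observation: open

Action: stack.push[x: north]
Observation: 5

Action: maze.move[dir: north]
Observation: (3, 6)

Action: maze.sense[dir: east]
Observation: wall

Action: maze.sense[dir: west]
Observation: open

Action: stack.push[x: west]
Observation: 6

Action: maze.move[dir: west]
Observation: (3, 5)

Action: maze.sense[dir: west]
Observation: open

Action: stack.push[x: west]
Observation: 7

Action: maze.move[dir: west]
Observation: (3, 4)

Action: maze.sense[dir: west]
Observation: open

Action: stack.push[x: west]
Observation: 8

Action: maze.move[dir: west]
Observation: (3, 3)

Action: maze.sense[dir: west]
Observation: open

Action: stack.push[x: west]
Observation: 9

Action: maze.move[dir: west]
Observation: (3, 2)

Action: maze.sense[dir: west]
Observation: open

Action: stack.push[x: west]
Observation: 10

Action: maze.move[dir: west]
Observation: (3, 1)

Action: maze.sense[dir: west]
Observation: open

Action: stack.push[x: west]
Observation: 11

Action: maze.move[dir: west]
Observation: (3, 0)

Action: maze.sense[dir: south]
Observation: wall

Action: maze.sense[dir: north]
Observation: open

Action: stack.push[x: north]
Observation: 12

Action: maze.move[dir: north]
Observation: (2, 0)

Action: maze.sense[dir: east]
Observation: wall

Action: maze.sense[dir: north]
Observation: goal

Action: maze.move[dir: north]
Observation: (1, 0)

Answer: (1, 0)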